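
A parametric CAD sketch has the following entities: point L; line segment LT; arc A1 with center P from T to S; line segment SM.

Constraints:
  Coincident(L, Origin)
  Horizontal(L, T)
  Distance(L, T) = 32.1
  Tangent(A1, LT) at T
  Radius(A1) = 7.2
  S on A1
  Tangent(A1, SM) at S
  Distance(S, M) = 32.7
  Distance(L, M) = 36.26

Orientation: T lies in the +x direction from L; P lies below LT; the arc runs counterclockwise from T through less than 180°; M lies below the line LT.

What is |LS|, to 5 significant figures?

25.878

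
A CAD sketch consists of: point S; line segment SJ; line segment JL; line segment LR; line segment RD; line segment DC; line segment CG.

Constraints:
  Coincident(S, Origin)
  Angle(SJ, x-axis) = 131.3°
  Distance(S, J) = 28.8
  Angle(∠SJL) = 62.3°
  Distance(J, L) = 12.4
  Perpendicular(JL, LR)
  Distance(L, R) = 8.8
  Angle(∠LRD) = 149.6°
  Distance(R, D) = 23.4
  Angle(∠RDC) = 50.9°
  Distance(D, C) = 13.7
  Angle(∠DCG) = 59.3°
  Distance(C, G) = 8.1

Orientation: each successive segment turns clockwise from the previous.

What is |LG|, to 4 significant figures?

19.60

S is at the origin; SJ runs at 131.3° with length 28.8, so J = (-19.01, 21.64). ∠SJL = 62.3° gives JL at 13.60° from the x-axis; with |JL| = 12.4, L = (-6.956, 24.55). JL is perpendicular to LR, so LR runs at -76.40°; with |LR| = 8.8, R = (-4.886, 16.00). ∠LRD = 149.6° gives RD at -106.8° from the x-axis; with |RD| = 23.4, D = (-11.65, -6.402). ∠RDC = 50.9° gives DC at 124.1° from the x-axis; with |DC| = 13.7, C = (-19.33, 4.942). ∠DCG = 59.3° gives CG at 3.400° from the x-axis; with |CG| = 8.1, G = (-11.24, 5.422). Then |LG| = |G − L| = 19.60.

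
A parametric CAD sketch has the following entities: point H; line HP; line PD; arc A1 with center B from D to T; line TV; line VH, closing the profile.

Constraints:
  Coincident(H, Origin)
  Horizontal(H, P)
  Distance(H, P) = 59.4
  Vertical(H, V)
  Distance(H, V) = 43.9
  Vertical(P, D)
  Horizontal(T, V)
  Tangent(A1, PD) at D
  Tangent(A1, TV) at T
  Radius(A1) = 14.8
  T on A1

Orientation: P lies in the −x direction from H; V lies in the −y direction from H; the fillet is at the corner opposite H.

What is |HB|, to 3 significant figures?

53.3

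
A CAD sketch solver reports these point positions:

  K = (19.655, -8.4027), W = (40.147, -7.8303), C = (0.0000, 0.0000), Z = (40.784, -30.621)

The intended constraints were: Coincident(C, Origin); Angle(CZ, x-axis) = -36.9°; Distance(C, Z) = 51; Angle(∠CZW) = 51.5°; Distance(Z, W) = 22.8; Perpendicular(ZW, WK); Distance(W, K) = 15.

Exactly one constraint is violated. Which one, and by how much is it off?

Distance(W, K) = 15 — off by 5.50.

C = (0.00, 0.00) ✓; CZ at -36.90° ✓; |CZ| = 51.00 ✓; ∠CZW = 51.50° ✓; |ZW| = 22.80 ✓; ∠(ZW, WK) = 90.00° ✓; |WK| = 20.50 ✗.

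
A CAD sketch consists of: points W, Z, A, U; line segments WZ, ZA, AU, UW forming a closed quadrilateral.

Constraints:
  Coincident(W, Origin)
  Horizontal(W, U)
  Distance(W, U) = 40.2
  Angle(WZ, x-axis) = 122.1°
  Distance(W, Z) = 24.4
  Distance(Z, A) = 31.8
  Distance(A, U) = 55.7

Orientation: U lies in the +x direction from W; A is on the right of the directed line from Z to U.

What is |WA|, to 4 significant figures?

18.17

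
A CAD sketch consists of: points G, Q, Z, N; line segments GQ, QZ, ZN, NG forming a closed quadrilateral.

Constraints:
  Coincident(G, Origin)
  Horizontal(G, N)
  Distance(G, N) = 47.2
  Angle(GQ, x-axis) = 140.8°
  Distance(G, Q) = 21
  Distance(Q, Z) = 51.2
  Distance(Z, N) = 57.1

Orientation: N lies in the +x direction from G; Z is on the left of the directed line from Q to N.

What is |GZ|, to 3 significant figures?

53.6

Checks: |QZ| = 51.20 ✓; |ZN| = 57.10 ✓.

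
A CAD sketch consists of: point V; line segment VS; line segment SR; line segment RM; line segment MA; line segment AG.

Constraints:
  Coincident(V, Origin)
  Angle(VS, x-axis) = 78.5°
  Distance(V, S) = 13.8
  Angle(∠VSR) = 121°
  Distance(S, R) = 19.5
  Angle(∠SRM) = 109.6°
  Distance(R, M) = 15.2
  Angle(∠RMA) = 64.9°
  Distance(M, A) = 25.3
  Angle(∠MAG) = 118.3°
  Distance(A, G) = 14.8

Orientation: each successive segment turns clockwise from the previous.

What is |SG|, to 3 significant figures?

6.56

V is at the origin; VS runs at 78.5° with length 13.8, so S = (2.75, 13.5). ∠VSR = 121.0° gives SR at 19.5° from the x-axis; with |SR| = 19.5, R = (21.1, 20.0). ∠SRM = 109.6° gives RM at -50.9° from the x-axis; with |RM| = 15.2, M = (30.7, 8.24). ∠RMA = 64.9° gives MA at -166° from the x-axis; with |MA| = 25.3, A = (6.17, 2.12). ∠MAG = 118.3° gives AG at 132° from the x-axis; with |AG| = 14.8, G = (-3.79, 13.1). Then |SG| = |G − S| = 6.56.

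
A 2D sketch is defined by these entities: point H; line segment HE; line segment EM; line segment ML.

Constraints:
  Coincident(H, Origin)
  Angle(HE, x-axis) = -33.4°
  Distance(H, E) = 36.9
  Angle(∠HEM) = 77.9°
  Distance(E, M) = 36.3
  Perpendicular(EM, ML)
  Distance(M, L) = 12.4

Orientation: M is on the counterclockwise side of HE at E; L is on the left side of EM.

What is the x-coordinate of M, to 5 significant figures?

43.992

H is at the origin; HE runs at -33.4° with length 36.9, so E = 36.9·(cos -33.4°, sin -33.4°) = (30.806, -20.313). ∠HEM = 77.9°, so EM runs at -33.4° + (180° − 77.9°) = 68.700° from the x-axis; with |EM| = 36.3, M = E + 36.3·(cos 68.700°, sin 68.700°) = (43.992, 13.508). So M.x = 43.992.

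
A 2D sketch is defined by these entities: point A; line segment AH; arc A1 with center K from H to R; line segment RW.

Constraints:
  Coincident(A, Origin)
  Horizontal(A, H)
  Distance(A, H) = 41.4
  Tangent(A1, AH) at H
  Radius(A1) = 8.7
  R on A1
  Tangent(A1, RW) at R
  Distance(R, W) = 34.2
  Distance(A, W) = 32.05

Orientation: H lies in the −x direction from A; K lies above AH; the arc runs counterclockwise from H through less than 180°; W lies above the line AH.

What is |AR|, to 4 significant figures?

34.86

Checks: |KH| = 8.700 ✓; |KR| = 8.700 ✓; ∠(KR, RW) = 90.00° ✓; |RW| = 34.20 ✓; |AW| = 32.05 ✓.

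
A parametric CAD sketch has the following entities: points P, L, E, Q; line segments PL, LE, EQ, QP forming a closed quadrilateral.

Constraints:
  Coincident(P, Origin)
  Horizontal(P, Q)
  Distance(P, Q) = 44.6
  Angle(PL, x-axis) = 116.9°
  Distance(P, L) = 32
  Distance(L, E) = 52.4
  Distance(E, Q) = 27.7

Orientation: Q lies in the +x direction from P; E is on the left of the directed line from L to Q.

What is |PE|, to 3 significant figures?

46.5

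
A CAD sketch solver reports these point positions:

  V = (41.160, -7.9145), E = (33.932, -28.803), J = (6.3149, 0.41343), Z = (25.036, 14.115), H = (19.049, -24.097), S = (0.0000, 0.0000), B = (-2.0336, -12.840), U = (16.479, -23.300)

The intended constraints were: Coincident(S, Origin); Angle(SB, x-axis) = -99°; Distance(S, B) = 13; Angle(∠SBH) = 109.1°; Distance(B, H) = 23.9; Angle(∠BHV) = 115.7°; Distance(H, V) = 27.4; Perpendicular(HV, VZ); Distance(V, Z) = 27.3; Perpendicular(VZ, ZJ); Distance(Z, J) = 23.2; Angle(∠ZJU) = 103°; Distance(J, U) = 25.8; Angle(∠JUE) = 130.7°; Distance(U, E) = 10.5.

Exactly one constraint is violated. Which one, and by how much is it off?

Distance(U, E) = 10.5 — off by 7.80.

S = (0.00, 0.00) ✓; SB at -99.00° ✓; |SB| = 13.00 ✓; ∠SBH = 109.1° ✓; |BH| = 23.90 ✓; ∠BHV = 115.7° ✓; |HV| = 27.40 ✓; ∠(HV, VZ) = 90.00° ✓; |VZ| = 27.30 ✓; ∠(VZ, ZJ) = 90.00° ✓; |ZJ| = 23.20 ✓; ∠ZJU = 103.0° ✓; |JU| = 25.80 ✓; ∠JUE = 130.7° ✓; |UE| = 18.30 ✗.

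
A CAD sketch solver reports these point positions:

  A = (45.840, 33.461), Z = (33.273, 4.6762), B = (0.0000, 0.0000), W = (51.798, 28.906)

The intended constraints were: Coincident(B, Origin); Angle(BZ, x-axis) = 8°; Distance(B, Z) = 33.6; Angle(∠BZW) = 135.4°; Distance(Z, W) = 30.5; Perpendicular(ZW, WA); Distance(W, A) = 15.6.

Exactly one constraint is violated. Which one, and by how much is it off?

Distance(W, A) = 15.6 — off by 8.10.

B = (0.00, 0.00) ✓; BZ at 8.000° ✓; |BZ| = 33.60 ✓; ∠BZW = 135.4° ✓; |ZW| = 30.50 ✓; ∠(ZW, WA) = 90.00° ✓; |WA| = 7.500 ✗.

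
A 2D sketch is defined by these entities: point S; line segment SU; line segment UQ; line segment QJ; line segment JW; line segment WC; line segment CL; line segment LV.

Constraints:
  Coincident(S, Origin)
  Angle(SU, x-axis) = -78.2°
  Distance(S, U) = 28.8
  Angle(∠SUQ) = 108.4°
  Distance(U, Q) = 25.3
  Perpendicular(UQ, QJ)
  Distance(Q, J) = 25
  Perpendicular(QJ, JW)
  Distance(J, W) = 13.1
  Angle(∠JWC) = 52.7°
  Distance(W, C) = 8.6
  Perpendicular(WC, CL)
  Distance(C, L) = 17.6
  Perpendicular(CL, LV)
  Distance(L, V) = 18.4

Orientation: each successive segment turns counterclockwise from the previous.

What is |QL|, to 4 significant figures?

29.47

S is at the origin; SU runs at -78.2° with length 28.8, so U = (5.889, -28.19). ∠SUQ = 108.4° gives UQ at -6.600° from the x-axis; with |UQ| = 25.3, Q = (31.02, -31.10). UQ ⟂ QJ, so QJ runs at 83.40°; with |QJ| = 25.0, J = (33.90, -6.265). QJ ⟂ JW, so JW runs at 173.4°; with |JW| = 13.1, W = (20.88, -4.759). ∠JWC = 52.7° gives WC at -59.30° from the x-axis; with |WC| = 8.6, C = (25.27, -12.15). WC ⟂ CL, so CL runs at 30.70°; with |CL| = 17.6, L = (40.41, -3.168). Then |QL| = |L − Q| = 29.47.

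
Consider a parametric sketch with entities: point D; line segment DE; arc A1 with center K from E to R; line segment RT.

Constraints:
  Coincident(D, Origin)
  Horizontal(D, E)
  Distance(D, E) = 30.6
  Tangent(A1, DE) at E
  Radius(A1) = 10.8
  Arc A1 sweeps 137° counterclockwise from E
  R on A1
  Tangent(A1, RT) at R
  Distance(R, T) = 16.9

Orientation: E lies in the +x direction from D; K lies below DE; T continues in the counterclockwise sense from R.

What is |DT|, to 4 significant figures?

46.70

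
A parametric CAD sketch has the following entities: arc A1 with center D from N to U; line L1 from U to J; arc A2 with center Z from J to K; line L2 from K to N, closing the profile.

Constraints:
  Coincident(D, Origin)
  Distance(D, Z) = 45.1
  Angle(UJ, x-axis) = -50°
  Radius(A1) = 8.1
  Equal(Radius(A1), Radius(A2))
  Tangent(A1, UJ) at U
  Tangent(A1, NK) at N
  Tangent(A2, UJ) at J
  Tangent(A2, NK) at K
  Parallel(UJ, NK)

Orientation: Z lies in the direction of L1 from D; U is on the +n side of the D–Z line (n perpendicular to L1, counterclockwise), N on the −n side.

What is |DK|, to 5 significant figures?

45.822

The slot axis is L1's direction at -50.0°, so u = (cos -50.0°, sin -50.0°) = (0.64279, -0.76604) and n = (−sin -50.0°, cos -50.0°) = (0.76604, 0.64279). D is at the origin and Z lies 45.1 along u from D, so Z = 45.1·u = (28.990, -34.549). Tangency of A1 to both parallel lines with radius 8.1 puts U and N at D ± 8.1·n: U = (6.2050, 5.2066), N = (-6.2050, -5.2066). Equal radii place J and K the same way about Z: J = Z + 8.1·n = (35.195, -29.342), K = Z − 8.1·n = (22.785, -39.755). Then |DK| = |K − D| = 45.822.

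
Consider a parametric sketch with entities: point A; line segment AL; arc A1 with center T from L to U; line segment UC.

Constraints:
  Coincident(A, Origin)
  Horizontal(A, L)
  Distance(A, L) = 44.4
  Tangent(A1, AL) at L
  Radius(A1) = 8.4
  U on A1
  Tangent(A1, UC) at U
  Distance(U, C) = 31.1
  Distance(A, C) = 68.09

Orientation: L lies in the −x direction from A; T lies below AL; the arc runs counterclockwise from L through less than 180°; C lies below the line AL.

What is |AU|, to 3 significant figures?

53.3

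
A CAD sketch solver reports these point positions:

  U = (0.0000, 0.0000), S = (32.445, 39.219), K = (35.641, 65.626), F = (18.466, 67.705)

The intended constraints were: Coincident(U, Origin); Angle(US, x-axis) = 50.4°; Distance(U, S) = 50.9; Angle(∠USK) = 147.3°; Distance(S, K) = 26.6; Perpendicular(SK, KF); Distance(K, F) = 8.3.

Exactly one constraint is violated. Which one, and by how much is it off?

Distance(K, F) = 8.3 — off by 9.00.

U = (0.00, 0.00) ✓; US at 50.40° ✓; |US| = 50.90 ✓; ∠USK = 147.3° ✓; |SK| = 26.60 ✓; ∠(SK, KF) = 90.00° ✓; |KF| = 17.30 ✗.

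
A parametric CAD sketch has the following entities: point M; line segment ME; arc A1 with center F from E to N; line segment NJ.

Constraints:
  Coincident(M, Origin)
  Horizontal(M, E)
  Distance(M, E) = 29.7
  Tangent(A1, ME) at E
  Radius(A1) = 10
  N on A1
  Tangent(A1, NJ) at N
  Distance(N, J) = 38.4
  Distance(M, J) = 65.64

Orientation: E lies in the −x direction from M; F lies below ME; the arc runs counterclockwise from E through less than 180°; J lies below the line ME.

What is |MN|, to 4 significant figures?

40.30

Checks: |FN| = 10.00 ✓; ∠(FN, NJ) = 90.00° ✓; |NJ| = 38.40 ✓; |MJ| = 65.64 ✓.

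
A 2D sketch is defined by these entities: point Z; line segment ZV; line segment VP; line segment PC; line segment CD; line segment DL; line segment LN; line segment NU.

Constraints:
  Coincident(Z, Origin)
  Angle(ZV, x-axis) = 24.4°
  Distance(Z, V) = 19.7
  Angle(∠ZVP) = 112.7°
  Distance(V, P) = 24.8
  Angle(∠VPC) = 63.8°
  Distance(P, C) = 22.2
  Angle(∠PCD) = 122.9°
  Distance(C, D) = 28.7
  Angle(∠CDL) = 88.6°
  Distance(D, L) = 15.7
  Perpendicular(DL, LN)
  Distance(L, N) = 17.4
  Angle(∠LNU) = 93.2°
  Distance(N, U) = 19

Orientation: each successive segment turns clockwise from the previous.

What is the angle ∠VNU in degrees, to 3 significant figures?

167°

Z is at the origin; ZV runs at 24.4° with length 19.7, so V = (17.9, 8.14). ∠ZVP = 112.7° gives VP at -42.9° from the x-axis; with |VP| = 24.8, P = (36.1, -8.74). ∠VPC = 63.8° gives PC at -159° from the x-axis; with |PC| = 22.2, C = (15.4, -16.7). ∠PCD = 122.9° gives CD at 144° from the x-axis; with |CD| = 28.7, D = (-7.79, 0.287). ∠CDL = 88.6° gives DL at 52.4° from the x-axis; with |DL| = 15.7, L = (1.79, 12.7). The perpendicularity gives LN at right angles to DL, so LN runs at -37.6°; with |LN| = 17.4, N = (15.6, 2.11). ∠LNU = 93.2° gives NU at -124° from the x-axis; with |NU| = 19.0, U = (4.84, -13.6). Then cos ∠VNU = NV·NU / (|NV||NU|), giving 167°.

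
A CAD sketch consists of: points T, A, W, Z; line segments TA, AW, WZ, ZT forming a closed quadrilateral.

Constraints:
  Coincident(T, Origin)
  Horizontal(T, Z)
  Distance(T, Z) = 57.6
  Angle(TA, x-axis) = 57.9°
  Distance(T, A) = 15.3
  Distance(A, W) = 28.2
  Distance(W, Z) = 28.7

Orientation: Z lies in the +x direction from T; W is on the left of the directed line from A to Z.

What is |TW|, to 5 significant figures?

40.314

Checks: |AW| = 28.20 ✓; |WZ| = 28.70 ✓.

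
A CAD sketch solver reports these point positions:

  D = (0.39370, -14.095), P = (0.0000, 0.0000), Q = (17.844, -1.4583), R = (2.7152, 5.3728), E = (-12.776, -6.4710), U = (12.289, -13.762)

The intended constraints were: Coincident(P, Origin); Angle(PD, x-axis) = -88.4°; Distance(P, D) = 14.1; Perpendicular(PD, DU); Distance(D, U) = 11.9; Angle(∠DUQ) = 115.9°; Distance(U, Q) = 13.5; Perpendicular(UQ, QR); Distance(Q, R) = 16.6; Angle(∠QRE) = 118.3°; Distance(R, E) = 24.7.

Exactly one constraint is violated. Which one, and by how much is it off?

Distance(R, E) = 24.7 — off by 5.20.

P = (0.00, 0.00) ✓; PD at -88.40° ✓; |PD| = 14.10 ✓; ∠(PD, DU) = 90.00° ✓; |DU| = 11.90 ✓; ∠DUQ = 115.9° ✓; |UQ| = 13.50 ✓; ∠(UQ, QR) = 90.00° ✓; |QR| = 16.60 ✓; ∠QRE = 118.3° ✓; |RE| = 19.50 ✗.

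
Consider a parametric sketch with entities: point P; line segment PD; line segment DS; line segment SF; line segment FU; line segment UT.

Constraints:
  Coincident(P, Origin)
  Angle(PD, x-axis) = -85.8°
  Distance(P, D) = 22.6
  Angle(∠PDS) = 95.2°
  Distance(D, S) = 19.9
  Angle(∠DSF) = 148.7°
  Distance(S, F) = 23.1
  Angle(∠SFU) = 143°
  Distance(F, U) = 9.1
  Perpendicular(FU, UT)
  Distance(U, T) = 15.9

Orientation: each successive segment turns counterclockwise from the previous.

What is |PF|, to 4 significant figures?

42.99

∠PDS = 95.2° gives DS at -1.000° from the x-axis; with |DS| = 19.9, S = (21.55, -22.89). ∠DSF = 148.7° gives SF at 30.30° from the x-axis; with |SF| = 23.1, F = (41.50, -11.23). Then |PF| = |F − P| = 42.99.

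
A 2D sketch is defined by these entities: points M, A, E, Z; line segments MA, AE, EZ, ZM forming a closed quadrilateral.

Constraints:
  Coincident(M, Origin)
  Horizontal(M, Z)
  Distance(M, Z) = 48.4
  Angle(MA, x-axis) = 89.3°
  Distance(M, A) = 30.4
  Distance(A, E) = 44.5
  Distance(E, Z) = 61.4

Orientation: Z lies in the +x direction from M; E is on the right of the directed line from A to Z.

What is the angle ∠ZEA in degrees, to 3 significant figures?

62.5°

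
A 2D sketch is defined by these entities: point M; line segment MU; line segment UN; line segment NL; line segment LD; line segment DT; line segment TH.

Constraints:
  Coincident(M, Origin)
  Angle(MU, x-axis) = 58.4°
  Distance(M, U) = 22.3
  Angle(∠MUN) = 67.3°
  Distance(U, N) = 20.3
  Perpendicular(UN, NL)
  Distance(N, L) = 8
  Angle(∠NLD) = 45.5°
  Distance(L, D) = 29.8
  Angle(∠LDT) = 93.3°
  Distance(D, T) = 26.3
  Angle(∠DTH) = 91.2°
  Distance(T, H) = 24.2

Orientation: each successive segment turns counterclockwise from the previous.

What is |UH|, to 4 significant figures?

38.88

∠LDT = 93.3° gives DT at 122.3° from the x-axis; with |DT| = 26.3, T = (0.5686, 53.81). ∠DTH = 91.2° gives TH at -148.9° from the x-axis; with |TH| = 24.2, H = (-20.15, 41.31). Then |UH| = |H − U| = 38.88.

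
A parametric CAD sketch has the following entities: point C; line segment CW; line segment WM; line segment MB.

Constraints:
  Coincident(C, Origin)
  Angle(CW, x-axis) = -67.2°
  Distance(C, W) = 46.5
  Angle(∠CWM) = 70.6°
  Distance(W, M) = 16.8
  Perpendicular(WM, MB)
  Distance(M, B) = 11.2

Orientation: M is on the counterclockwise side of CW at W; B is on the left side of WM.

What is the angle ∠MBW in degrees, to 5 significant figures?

56.310°

∠CWM = 70.6°, so WM runs at -67.2° + (180° − 70.6°) = 42.200° from the x-axis; with |WM| = 16.8, M = W + 16.8·(cos 42.200°, sin 42.200°) = (30.465, -31.582). The perpendicularity gives MB at right angles to WM; with |MB| = 11.2 on the left of WM, B = M + 11.2·(-0.67172, 0.74080) = (22.942, -23.285). Then cos ∠MBW = BM·BW / (|BM||BW|), giving 56.310°.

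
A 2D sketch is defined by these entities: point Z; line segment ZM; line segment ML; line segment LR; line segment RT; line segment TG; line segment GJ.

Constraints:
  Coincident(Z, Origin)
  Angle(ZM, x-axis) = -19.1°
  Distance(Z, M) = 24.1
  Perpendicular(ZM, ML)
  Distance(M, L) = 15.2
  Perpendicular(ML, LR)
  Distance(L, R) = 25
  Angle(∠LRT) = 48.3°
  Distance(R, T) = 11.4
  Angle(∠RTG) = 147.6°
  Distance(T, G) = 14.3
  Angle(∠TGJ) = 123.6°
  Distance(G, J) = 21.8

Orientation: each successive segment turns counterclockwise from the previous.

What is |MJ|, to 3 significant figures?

21.3

∠RTG = 147.6° gives TG at -35.0° from the x-axis; with |TG| = 14.3, G = (20.2, -4.07). ∠TGJ = 123.6° gives GJ at 21.4° from the x-axis; with |GJ| = 21.8, J = (40.5, 3.89). Then |MJ| = |J − M| = 21.3.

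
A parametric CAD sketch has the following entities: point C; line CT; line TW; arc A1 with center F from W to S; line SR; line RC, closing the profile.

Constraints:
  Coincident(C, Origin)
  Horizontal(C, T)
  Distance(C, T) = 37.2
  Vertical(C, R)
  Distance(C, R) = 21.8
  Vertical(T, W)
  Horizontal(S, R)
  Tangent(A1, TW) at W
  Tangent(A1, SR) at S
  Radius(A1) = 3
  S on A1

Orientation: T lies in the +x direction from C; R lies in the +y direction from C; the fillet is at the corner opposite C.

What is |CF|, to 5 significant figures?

39.027

CR is vertical with |CR| = 21.8 and R on the +y side, so R = (0.0000, 21.800). The virtual corner opposite C is at (37.200, 21.800). Since A1 is tangent to TW there, FW ⟂ TW and A1 meets SR tangentially, so FS is at right angles to SR, with radius 3.0, so the center F sits 3.0 in from both sides at F = (34.200, 18.800). Then |CF| = |F − C| = 39.027.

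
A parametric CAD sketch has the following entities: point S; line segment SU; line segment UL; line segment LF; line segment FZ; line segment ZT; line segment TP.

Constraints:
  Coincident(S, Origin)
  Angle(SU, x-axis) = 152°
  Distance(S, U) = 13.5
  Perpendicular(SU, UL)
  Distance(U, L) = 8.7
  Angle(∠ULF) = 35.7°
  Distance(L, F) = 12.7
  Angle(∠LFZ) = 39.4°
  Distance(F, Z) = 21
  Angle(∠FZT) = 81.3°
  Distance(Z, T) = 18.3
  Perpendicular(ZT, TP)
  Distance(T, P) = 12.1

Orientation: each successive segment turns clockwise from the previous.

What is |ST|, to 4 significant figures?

28.03

∠LFZ = 39.4° gives FZ at 137.1° from the x-axis; with |FZ| = 21.0, Z = (-21.52, 15.73). ∠FZT = 81.3° gives ZT at 38.40° from the x-axis; with |ZT| = 18.3, T = (-7.176, 27.10). Then |ST| = |T − S| = 28.03.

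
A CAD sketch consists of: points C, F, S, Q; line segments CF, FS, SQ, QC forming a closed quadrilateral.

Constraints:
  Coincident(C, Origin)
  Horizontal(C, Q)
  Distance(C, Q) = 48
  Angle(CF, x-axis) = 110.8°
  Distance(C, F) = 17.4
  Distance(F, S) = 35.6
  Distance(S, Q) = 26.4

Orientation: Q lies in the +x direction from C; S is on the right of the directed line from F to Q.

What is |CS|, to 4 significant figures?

22.77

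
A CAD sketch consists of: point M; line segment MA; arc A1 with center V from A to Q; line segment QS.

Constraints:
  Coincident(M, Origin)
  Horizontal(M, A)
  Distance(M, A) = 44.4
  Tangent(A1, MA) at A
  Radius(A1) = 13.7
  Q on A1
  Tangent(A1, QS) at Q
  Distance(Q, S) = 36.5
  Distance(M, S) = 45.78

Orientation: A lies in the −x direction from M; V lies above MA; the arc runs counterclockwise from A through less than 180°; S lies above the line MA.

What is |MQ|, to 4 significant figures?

32.85

M is at the origin; MA is horizontal with |MA| = 44.4 and A on the −x side, so A = (-44.40, 0.000). The tangent condition forces VA to be normal to MA, so V = A + (0, 13.7) = (-44.40, 13.70). Since VQ ⟂ QS (tangency), |VS| = √(13.7² + 36.5²) = 38.99 regardless of where Q sits on A1. So S lies on both circle(M, 45.78) and circle(V, 38.99); the above-MA intersection is S = (-17.78, 42.19). Q is the foot of the tangent from S: Q = (-31.74, 8.460).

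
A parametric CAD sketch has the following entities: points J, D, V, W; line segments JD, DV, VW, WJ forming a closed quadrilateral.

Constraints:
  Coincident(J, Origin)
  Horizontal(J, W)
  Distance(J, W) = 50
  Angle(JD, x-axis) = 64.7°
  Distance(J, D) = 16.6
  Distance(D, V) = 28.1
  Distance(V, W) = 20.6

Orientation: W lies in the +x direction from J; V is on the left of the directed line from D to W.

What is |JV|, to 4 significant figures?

37.99

J is at the origin; JW is horizontal with |JW| = 50.0 and W in +x, so W = (50.0, 0). JD runs at 64.7° with |JD| = 16.6, so D = (7.094, 15.01). V is determined by |DV| = 28.1 and |VW| = 20.6 together: it lies at the intersection of circle(D, 28.1) and circle(W, 20.6). With |DW| = 45.45, the foot of the radical line on DW is 26.75 from D and the perpendicular offset is √(28.1² − 26.75²) = 8.620. Taking the left-of-DW solution: V = (35.19, 14.31).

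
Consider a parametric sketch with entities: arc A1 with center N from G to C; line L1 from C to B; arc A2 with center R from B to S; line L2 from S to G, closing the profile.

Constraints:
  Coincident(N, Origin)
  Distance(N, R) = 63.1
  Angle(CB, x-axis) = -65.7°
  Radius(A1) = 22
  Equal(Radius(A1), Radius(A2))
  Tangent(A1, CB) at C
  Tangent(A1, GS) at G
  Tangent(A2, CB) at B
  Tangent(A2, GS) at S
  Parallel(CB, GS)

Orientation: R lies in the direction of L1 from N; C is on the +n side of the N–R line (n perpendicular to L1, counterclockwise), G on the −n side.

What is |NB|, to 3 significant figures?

66.8

The slot axis is L1's direction at -65.7°, so u = (cos -65.7°, sin -65.7°) = (0.412, -0.911) and n = (−sin -65.7°, cos -65.7°) = (0.911, 0.412). N is at the origin and R lies 63.1 along u from N, so R = 63.1·u = (26.0, -57.5). Tangency of A1 to both parallel lines with radius 22.0 puts C and G at N ± 22.0·n: C = (20.1, 9.05), G = (-20.1, -9.05). Equal radii place B and S the same way about R: B = R + 22.0·n = (46.0, -48.5), S = R − 22.0·n = (5.92, -66.6). Then |NB| = |B − N| = 66.8.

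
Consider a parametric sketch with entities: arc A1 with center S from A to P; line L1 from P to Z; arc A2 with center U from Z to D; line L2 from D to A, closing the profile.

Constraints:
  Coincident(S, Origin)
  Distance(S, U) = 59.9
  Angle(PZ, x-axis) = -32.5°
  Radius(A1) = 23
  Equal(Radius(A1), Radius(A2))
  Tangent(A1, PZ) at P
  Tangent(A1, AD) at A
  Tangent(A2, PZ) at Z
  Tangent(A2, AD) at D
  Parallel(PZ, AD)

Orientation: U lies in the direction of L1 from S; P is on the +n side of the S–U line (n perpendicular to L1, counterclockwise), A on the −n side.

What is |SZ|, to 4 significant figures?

64.16

Tangency of A1 to both parallel lines with radius 23.0 puts P and A at S ± 23.0·n: P = (12.36, 19.40), A = (-12.36, -19.40). Equal radii place Z and D the same way about U: Z = U + 23.0·n = (62.88, -12.79), D = U − 23.0·n = (38.16, -51.58). Then |SZ| = |Z − S| = 64.16.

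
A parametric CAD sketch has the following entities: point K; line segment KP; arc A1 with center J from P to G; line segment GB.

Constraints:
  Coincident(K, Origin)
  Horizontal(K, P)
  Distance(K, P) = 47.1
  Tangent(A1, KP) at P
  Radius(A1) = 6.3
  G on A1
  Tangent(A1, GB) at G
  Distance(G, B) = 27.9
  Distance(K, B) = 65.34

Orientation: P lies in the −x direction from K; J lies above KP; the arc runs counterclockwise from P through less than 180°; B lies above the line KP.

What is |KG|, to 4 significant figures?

42.79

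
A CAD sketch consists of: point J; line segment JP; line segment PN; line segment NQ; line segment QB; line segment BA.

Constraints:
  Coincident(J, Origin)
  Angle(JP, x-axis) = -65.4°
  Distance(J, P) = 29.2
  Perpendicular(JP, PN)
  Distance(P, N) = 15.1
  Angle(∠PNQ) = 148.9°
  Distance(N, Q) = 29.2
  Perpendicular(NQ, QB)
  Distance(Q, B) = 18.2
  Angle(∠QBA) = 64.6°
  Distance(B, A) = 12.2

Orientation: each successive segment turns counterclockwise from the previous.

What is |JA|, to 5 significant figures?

25.501

NQ ⟂ QB, so QB runs at 145.70°; with |QB| = 18.2, B = (27.305, 14.114). ∠QBA = 64.6° gives BA at -98.900° from the x-axis; with |BA| = 12.2, A = (25.417, 2.0613). Then |JA| = |A − J| = 25.501.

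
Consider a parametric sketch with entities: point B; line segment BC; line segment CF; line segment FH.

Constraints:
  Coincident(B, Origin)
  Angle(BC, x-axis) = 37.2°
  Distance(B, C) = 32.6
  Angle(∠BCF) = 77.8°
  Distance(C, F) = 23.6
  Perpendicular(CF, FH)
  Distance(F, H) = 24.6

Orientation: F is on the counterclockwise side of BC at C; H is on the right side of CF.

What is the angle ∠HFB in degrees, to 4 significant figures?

152.3°

B is at the origin; BC runs at 37.2° with length 32.6, so C = 32.6·(cos 37.2°, sin 37.2°) = (25.97, 19.71). ∠BCF = 77.8°, so CF runs at 37.2° + (180° − 77.8°) = 139.4° from the x-axis; with |CF| = 23.6, F = C + 23.6·(cos 139.4°, sin 139.4°) = (8.048, 35.07). CF is perpendicular to FH; with |FH| = 24.6 on the right of CF, H = F + 24.6·(0.6508, 0.7593) = (24.06, 53.75). Then cos ∠HFB = FH·FB / (|FH||FB|), giving 152.3°.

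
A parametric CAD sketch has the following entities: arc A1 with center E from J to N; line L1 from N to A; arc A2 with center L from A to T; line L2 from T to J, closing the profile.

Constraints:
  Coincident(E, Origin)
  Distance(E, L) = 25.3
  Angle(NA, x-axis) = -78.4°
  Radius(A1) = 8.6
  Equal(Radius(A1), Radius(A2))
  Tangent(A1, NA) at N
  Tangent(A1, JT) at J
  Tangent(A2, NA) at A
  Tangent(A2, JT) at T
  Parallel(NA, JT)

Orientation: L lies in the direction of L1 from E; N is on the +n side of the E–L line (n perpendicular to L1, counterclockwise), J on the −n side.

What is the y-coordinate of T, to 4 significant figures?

-26.51

Tangency of A1 to both parallel lines with radius 8.6 puts N and J at E ± 8.6·n: N = (8.424, 1.729), J = (-8.424, -1.729). Equal radii place A and T the same way about L: A = L + 8.6·n = (13.51, -23.05), T = L − 8.6·n = (-3.337, -26.51). So T.y = -26.51.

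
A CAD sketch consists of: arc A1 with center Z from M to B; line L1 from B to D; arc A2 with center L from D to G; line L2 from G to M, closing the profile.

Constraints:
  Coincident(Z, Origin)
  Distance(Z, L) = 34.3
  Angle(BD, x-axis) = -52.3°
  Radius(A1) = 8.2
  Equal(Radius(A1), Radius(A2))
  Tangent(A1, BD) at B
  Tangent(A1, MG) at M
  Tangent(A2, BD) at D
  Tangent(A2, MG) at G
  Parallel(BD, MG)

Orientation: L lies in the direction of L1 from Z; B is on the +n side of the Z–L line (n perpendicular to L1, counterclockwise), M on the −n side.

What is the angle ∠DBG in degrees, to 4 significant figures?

25.55°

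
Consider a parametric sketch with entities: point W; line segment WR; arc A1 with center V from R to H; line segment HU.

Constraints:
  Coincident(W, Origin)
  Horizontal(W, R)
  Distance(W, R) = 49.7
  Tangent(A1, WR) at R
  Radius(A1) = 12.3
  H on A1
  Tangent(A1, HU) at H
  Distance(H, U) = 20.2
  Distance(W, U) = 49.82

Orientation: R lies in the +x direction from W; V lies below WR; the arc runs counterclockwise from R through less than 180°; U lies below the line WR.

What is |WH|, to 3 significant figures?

39.4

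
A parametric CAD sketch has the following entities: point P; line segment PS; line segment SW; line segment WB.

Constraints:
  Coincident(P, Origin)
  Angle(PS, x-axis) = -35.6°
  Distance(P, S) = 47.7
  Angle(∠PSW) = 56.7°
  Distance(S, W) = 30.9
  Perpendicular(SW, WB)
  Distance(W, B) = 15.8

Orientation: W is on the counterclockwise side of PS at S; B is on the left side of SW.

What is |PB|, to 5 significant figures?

24.525

P is at the origin; PS runs at -35.6° with length 47.7, so S = 47.7·(cos -35.6°, sin -35.6°) = (38.785, -27.767). ∠PSW = 56.7°, so SW runs at -35.6° + (180° − 56.7°) = 87.700° from the x-axis; with |SW| = 30.9, W = S + 30.9·(cos 87.700°, sin 87.700°) = (40.025, 3.1078). SW ⟂ WB; with |WB| = 15.8 on the left of SW, B = W + 15.8·(-0.99919, 0.040132) = (24.238, 3.7419). Then |PB| = |B − P| = 24.525.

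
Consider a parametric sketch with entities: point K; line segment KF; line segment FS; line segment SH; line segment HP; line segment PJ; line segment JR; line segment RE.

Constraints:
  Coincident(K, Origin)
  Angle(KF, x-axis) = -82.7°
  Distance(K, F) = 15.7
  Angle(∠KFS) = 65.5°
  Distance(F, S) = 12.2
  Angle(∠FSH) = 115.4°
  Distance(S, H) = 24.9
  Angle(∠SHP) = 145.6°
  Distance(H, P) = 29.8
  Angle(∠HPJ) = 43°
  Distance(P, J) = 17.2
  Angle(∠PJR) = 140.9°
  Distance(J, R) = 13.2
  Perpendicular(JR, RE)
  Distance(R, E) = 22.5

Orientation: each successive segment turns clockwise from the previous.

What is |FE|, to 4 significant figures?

41.70

∠PJR = 140.9° gives JR at -112.3° from the x-axis; with |JR| = 13.2, R = (-0.09154, 10.74). JR ⟂ RE, so RE runs at 157.7°; with |RE| = 22.5, E = (-20.91, 19.28). Then |FE| = |E − F| = 41.70.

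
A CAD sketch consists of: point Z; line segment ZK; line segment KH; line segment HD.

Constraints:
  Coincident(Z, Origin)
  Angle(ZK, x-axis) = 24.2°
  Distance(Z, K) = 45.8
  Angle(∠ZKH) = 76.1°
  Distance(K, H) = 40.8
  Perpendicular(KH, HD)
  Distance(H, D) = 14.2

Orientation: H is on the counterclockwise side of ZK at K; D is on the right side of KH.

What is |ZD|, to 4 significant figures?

65.79

Z is at the origin; ZK runs at 24.2° with length 45.8, so K = 45.8·(cos 24.2°, sin 24.2°) = (41.78, 18.77). ∠ZKH = 76.1°, so KH runs at 24.2° + (180° − 76.1°) = 128.1° from the x-axis; with |KH| = 40.8, H = K + 40.8·(cos 128.1°, sin 128.1°) = (16.60, 50.88). KH ⟂ HD; with |HD| = 14.2 on the right of KH, D = H + 14.2·(0.7869, 0.6170) = (27.77, 59.64). Then |ZD| = |D − Z| = 65.79.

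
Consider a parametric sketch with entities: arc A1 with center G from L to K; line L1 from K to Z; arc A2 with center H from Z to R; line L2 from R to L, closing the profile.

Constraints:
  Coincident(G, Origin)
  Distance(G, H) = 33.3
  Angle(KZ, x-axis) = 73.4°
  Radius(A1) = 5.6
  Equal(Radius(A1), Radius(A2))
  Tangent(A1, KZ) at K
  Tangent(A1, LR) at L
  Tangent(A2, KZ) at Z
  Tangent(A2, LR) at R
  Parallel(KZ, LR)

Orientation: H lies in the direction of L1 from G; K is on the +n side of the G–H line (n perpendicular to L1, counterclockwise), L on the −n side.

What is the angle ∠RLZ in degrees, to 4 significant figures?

18.59°

Tangency of A1 to both parallel lines with radius 5.6 puts K and L at G ± 5.6·n: K = (-5.367, 1.600), L = (5.367, -1.600). Equal radii place Z and R the same way about H: Z = H + 5.6·n = (4.147, 33.51), R = H − 5.6·n = (14.88, 30.31). Then cos ∠RLZ = LR·LZ / (|LR||LZ|), giving 18.59°.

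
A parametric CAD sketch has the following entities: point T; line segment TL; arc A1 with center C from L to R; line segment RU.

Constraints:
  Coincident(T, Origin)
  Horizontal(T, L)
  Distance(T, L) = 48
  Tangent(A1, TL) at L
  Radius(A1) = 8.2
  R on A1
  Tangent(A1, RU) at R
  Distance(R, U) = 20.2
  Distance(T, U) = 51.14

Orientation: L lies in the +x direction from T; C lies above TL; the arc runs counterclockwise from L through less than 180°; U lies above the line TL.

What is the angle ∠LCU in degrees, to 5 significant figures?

164.05°

Checks: |CL| = 8.200 ✓; |CR| = 8.200 ✓; ∠(CR, RU) = 90.00° ✓; |RU| = 20.20 ✓; |TU| = 51.14 ✓.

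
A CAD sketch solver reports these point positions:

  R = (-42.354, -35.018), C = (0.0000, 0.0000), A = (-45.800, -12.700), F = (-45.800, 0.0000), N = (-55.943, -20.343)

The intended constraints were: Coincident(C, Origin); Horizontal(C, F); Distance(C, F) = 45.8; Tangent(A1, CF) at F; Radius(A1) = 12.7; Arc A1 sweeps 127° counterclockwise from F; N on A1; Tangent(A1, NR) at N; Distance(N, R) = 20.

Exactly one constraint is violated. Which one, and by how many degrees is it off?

Tangent(A1, NR) at N — off by 5.80°.

C = (0.00, 0.00) ✓; C.y = 0.00, F.y = 0.00 ✓; |CF| = 45.80 ✓; ∠(AF, FC) = 90.00° ✓; |AF| = 12.70 ✓; bearing(A→N) − bearing(A→F) = 127.0° ✓; |AN| = 12.70 ✓; ∠(AN, NR) = 84.20° ✗; |NR| = 20.00 ✓.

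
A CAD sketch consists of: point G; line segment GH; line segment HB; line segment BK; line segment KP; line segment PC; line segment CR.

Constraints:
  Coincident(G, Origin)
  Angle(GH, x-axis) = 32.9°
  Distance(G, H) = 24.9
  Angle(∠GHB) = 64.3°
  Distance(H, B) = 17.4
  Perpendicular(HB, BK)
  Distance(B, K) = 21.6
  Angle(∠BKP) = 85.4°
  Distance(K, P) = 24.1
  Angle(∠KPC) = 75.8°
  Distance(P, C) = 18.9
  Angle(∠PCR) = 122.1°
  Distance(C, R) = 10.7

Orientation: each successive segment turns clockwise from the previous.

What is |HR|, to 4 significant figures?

9.905

∠KPC = 75.8° gives PC at -11.60° from the x-axis; with |PC| = 18.9, C = (19.08, 13.83). ∠PCR = 122.1° gives CR at -69.50° from the x-axis; with |CR| = 10.7, R = (22.83, 3.807). Then |HR| = |R − H| = 9.905.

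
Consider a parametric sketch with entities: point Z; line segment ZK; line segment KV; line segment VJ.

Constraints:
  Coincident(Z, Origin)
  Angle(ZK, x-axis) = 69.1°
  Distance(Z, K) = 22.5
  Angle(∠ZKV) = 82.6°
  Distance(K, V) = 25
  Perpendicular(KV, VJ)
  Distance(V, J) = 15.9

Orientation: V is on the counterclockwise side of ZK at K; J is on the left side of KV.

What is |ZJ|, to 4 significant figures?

23.01

Z is at the origin; ZK runs at 69.1° with length 22.5, so K = 22.5·(cos 69.1°, sin 69.1°) = (8.027, 21.02). ∠ZKV = 82.6°, so KV runs at 69.1° + (180° − 82.6°) = 166.5° from the x-axis; with |KV| = 25.0, V = K + 25.0·(cos 166.5°, sin 166.5°) = (-16.28, 26.86). The perpendicularity gives VJ at right angles to KV; with |VJ| = 15.9 on the left of KV, J = V + 15.9·(-0.2334, -0.9724) = (-19.99, 11.40). Then |ZJ| = |J − Z| = 23.01.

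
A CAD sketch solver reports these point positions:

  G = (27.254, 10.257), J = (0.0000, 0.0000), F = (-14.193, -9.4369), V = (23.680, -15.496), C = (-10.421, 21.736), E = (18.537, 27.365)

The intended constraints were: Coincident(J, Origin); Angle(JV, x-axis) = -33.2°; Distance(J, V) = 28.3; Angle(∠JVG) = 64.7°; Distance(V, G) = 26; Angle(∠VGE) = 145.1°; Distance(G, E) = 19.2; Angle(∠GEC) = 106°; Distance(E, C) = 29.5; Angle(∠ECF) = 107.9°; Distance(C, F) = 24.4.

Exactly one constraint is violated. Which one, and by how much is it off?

Distance(C, F) = 24.4 — off by 7.00.

J = (0.00, 0.00) ✓; JV at -33.20° ✓; |JV| = 28.30 ✓; ∠JVG = 64.70° ✓; |VG| = 26.00 ✓; ∠VGE = 145.1° ✓; |GE| = 19.20 ✓; ∠GEC = 106.0° ✓; |EC| = 29.50 ✓; ∠ECF = 107.9° ✓; |CF| = 31.40 ✗.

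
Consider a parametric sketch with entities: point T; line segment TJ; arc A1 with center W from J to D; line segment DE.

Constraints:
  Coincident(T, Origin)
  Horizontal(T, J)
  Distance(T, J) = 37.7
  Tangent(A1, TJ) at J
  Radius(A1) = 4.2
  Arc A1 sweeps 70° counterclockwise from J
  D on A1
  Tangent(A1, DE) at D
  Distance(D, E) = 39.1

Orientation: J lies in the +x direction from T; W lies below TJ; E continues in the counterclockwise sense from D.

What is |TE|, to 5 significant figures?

44.453

T is at the origin; TJ is horizontal with |TJ| = 37.7 and J on the +x side, so J = (37.700, 0.0000). Since A1 is tangent to TJ there, WJ ⟂ TJ, so W = J + (0, -4.2) = (37.700, -4.2000). On A1, J sits at bearing 90° from W; a 70° counterclockwise sweep puts D at bearing 160°, so D = W + 4.2·(cos 160°, sin 160°) = (33.753, -2.7635). Since A1 is tangent to DE there, WD ⟂ DE, so DE runs along (−sin 160°, cos 160°); with |DE| = 39.1, E = (20.380, -39.505). Then |TE| = |E − T| = 44.453.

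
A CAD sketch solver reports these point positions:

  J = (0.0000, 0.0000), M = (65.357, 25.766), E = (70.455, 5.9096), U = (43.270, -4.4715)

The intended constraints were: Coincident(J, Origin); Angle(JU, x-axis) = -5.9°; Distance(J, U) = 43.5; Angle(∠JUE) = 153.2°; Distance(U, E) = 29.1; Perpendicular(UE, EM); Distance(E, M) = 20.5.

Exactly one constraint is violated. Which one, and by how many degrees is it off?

Perpendicular(UE, EM) — off by 6.50°.

J = (0.00, 0.00) ✓; JU at -5.900° ✓; |JU| = 43.50 ✓; ∠JUE = 153.2° ✓; |UE| = 29.10 ✓; ∠(UE, EM) = 83.50° ✗; |EM| = 20.50 ✓.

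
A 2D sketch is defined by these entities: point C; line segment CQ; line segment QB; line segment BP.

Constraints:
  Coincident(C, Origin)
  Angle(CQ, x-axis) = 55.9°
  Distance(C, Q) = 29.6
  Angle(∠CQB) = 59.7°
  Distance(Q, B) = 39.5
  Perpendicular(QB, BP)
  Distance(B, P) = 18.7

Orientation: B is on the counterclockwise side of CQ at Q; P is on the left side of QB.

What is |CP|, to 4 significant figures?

25.50

∠CQB = 59.7°, so QB runs at 55.9° + (180° − 59.7°) = 176.2° from the x-axis; with |QB| = 39.5, B = Q + 39.5·(cos 176.2°, sin 176.2°) = (-22.82, 27.13). QB ⟂ BP; with |BP| = 18.7 on the left of QB, P = B + 18.7·(-0.06627, -0.9978) = (-24.06, 8.470). Then |CP| = |P − C| = 25.50.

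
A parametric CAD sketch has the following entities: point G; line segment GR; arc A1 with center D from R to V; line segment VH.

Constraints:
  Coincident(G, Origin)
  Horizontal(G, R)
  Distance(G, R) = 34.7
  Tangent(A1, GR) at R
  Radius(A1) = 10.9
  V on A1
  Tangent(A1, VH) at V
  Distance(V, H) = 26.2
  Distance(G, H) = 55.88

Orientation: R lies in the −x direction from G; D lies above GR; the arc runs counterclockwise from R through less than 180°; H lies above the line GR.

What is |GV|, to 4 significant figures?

30.77

G is at the origin; GR is horizontal with |GR| = 34.7 and R on the −x side, so R = (-34.70, 0.000). The tangent condition forces DR to be normal to GR, so D = R + (0, 10.9) = (-34.70, 10.90). Since DV ⟂ VH (tangency), |DH| = √(10.9² + 26.2²) = 28.38 regardless of where V sits on A1. So H lies on both circle(G, 55.88) and circle(D, 28.38); the above-GR intersection is H = (-40.29, 38.72). V is the foot of the tangent from H: V = (-25.66, 16.99).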